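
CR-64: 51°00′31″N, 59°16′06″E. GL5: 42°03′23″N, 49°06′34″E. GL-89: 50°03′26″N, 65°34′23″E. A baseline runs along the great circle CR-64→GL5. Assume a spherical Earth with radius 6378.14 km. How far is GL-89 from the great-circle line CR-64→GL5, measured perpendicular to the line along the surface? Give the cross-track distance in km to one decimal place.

CR-64: φ = +51.00861°, λ = +59.26833°
GL5: φ = +42.05639°, λ = +49.10944°
GL-89: φ = +50.05722°, λ = +65.57306°
δ₁₃ = central angle CR-64→GL-89 = 0.071863 rad  (haversine)
θ₁₃ = bearing CR-64→GL-89 = 100.907°,  θ₁₂ = bearing CR-64→GL5 = 221.782°
dₓₜ = R·arcsin(sin δ₁₃ · sin(θ₁₃ − θ₁₂)) = 6378.14·arcsin(0.07180·sin(-120.875°)) = -393.313 km
|dₓₜ| = 393.313 km

393.3 km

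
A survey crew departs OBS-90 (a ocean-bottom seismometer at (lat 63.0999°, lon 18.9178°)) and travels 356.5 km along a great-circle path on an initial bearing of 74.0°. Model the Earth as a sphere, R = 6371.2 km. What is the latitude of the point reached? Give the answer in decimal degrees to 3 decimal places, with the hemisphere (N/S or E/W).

δ = d/R = 356.5/6371.2 = 0.055955 rad
φ₂ = arcsin(sin φ₁ cos δ + cos φ₁ sin δ cos θ)
   = arcsin(0.89180·0.99843 + 0.45244·0.05593·0.27564) = 63.81519°
λ₂ = λ₁ + atan2(sin θ sin δ cos φ₁, cos δ − sin φ₁ sin φ₂) = 25.91548°

63.815°N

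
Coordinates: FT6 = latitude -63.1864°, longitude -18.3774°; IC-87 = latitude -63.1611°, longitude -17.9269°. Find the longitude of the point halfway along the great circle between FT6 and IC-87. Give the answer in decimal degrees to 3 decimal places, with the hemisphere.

Bx = cos φ₂ cos Δλ = 0.451469,  By = cos φ₂ sin Δλ = 0.003550
φₘ = atan2(sin φ₁ + sin φ₂, √((cos φ₁ + Bx)² + By²)) = -63.17393°
λₘ = λ₁ + atan2(By, cos φ₁ + Bx) = -18.15205°

18.152°W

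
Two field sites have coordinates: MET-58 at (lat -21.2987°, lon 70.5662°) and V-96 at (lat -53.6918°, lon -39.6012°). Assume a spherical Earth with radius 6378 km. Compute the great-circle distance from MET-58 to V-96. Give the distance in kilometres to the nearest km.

9364 km

Δφ = -32.3931°,  Δλ = -110.1674°
a = sin²(Δφ/2) + cos φ₁ cos φ₂ sin²(Δλ/2) = 0.448747
c = 2·arcsin(√a) = 1.468111 rad = 84.1166°
d = R·c = 6378 × 1.468111 = 9363.6 km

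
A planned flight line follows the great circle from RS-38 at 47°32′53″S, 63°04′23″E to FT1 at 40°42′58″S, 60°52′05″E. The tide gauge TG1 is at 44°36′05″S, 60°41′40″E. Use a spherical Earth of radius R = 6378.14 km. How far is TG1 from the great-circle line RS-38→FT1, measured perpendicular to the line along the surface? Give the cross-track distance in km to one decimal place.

105.4 km

RS-38: φ = -47.54806°, λ = +63.07306°
FT1: φ = -40.71611°, λ = +60.86806°
TG1: φ = -44.60139°, λ = +60.69444°
δ₁₃ = central angle RS-38→TG1 = 0.058937 rad  (haversine)
θ₁₃ = bearing RS-38→TG1 = 329.889°,  θ₁₂ = bearing RS-38→FT1 = 346.179°
dₓₜ = R·arcsin(sin δ₁₃ · sin(θ₁₃ − θ₁₂)) = 6378.14·arcsin(0.05890·sin(-16.291°)) = -105.390 km
|dₓₜ| = 105.390 km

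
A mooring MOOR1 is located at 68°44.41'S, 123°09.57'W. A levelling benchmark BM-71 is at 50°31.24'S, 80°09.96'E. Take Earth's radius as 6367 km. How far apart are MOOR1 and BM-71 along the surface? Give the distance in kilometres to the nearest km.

6611 km

MOOR1: φ = -68.74017°, λ = -123.15950°
BM-71: φ = -50.52067°, λ = +80.16600°
Δφ = 18.2195°,  Δλ = -156.6745°
a = sin²(Δφ/2) + cos φ₁ cos φ₂ sin²(Δλ/2) = 0.246186
c = 2·arcsin(√a) = 1.038367 rad = 59.4940°
d = R·c = 6367 × 1.038367 = 6611.3 km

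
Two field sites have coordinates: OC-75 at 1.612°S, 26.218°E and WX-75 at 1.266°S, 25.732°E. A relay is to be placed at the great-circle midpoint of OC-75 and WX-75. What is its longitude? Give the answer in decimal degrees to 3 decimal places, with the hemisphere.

Bx = cos φ₂ cos Δλ = 0.999720,  By = cos φ₂ sin Δλ = -0.008480
φₘ = atan2(sin φ₁ + sin φ₂, √((cos φ₁ + Bx)² + By²)) = -1.43901°
λₘ = λ₁ + atan2(By, cos φ₁ + Bx) = 25.97498°

25.975°E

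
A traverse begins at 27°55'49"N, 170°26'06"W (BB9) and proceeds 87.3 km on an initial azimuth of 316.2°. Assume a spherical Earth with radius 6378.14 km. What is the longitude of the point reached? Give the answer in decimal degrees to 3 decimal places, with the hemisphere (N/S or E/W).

BB9: φ = +27.93028°, λ = -170.43500°
δ = d/R = 87.3/6378.14 = 0.013687 rad
φ₂ = arcsin(sin φ₁ cos δ + cos φ₁ sin δ cos θ)
   = arcsin(0.46840·0.99991 + 0.88352·0.01369·0.72176) = 28.49492°
λ₂ = λ₁ + atan2(sin θ sin δ cos φ₁, cos δ − sin φ₁ sin φ₂) = -171.05261°

171.053°W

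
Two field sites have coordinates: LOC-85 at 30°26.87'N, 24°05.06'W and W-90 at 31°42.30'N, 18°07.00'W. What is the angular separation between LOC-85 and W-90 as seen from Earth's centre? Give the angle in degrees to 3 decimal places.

LOC-85: φ = +30.44783°, λ = -24.08433°
W-90: φ = +31.70500°, λ = -18.11667°
Δφ = 1.2572°,  Δλ = 5.9677°
a = sin²(Δφ/2) + cos φ₁ cos φ₂ sin²(Δλ/2) = 0.002108
c = 2·arcsin(√a) = 0.091852 rad = 5.2627°

5.263°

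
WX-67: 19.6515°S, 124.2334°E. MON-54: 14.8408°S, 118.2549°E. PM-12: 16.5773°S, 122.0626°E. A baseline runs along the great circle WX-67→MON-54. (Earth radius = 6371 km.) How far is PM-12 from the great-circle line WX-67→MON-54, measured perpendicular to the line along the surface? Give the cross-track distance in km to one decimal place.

117.5 km

δ₁₃ = central angle WX-67→PM-12 = 0.064615 rad  (haversine)
θ₁₃ = bearing WX-67→PM-12 = 325.789°,  θ₁₂ = bearing WX-67→MON-54 = 309.194°
dₓₜ = R·arcsin(sin δ₁₃ · sin(θ₁₃ − θ₁₂)) = 6371·arcsin(0.06457·sin(16.595°)) = 117.498 km
|dₓₜ| = 117.498 km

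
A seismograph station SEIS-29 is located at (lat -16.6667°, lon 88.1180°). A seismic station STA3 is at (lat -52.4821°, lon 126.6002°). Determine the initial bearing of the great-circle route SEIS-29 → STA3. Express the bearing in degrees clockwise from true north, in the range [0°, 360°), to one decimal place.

148.7°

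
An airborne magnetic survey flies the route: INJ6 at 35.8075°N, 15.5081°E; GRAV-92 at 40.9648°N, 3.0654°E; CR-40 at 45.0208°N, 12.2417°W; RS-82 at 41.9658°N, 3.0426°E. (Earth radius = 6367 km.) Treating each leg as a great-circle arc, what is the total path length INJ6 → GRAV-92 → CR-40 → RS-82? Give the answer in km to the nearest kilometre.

3821 km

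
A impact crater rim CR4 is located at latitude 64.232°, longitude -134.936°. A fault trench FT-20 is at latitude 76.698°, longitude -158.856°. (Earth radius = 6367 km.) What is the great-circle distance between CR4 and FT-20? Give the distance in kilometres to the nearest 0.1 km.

1619.3 km

Δφ = 12.4660°,  Δλ = -23.9200°
a = sin²(Δφ/2) + cos φ₁ cos φ₂ sin²(Δλ/2) = 0.016083
c = 2·arcsin(√a) = 0.254324 rad = 14.5717°
d = R·c = 6367 × 0.254324 = 1619.3 km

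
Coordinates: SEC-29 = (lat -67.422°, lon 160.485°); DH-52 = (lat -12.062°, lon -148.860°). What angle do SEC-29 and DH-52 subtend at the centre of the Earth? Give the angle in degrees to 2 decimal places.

Δφ = 55.3600°,  Δλ = 50.6550°
a = sin²(Δφ/2) + cos φ₁ cos φ₂ sin²(Δλ/2) = 0.284503
c = 2·arcsin(√a) = 1.125202 rad = 64.4693°

64.47°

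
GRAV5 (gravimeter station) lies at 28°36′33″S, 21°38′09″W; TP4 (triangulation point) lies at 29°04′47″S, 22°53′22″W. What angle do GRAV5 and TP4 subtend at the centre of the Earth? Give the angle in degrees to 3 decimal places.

1.195°

GRAV5: φ = -28.60917°, λ = -21.63583°
TP4: φ = -29.07972°, λ = -22.88944°
Δφ = -0.4706°,  Δλ = -1.2536°
a = sin²(Δφ/2) + cos φ₁ cos φ₂ sin²(Δλ/2) = 0.000109
c = 2·arcsin(√a) = 0.020850 rad = 1.1946°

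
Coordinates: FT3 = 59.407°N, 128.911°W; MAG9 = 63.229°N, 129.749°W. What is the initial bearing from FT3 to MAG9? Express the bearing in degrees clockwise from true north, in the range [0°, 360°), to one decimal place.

Δλ = -0.8380°
y = sin Δλ · cos φ₂ = -0.006588
x = cos φ₁ sin φ₂ − sin φ₁ cos φ₂ cos Δλ = 0.066698
θ = atan2(y, x) = -5.6407° → 354.3593° (mod 360°)

354.4°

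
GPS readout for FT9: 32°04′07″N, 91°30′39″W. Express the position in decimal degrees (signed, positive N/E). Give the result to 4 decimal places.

+32.0686°, -91.5108°

lat: 32.0686° N → +32.0686°
lon: 91.5108° W → -91.5108°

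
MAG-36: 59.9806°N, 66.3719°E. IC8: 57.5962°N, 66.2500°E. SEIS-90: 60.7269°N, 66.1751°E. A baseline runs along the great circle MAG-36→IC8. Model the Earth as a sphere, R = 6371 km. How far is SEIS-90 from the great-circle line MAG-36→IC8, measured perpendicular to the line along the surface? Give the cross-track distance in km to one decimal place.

δ₁₃ = central angle MAG-36→SEIS-90 = 0.013136 rad  (haversine)
θ₁₃ = bearing MAG-36→SEIS-90 = 352.654°,  θ₁₂ = bearing MAG-36→IC8 = 181.570°
dₓₜ = R·arcsin(sin δ₁₃ · sin(θ₁₃ − θ₁₂)) = 6371·arcsin(0.01314·sin(171.084°)) = 12.970 km
|dₓₜ| = 12.970 km

13.0 km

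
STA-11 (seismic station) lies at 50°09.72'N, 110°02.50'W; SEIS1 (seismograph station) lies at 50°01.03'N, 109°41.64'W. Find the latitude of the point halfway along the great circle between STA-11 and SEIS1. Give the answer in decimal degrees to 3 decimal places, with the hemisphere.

50.090°N

STA-11: φ = +50.16200°, λ = -110.04167°
SEIS1: φ = +50.01717°, λ = -109.69400°
Bx = cos φ₂ cos Δλ = 0.642546,  By = cos φ₂ sin Δλ = 0.003899
φₘ = atan2(sin φ₁ + sin φ₂, √((cos φ₁ + Bx)² + By²)) = 50.08971°
λₘ = λ₁ + atan2(By, cos φ₁ + Bx) = -109.86757°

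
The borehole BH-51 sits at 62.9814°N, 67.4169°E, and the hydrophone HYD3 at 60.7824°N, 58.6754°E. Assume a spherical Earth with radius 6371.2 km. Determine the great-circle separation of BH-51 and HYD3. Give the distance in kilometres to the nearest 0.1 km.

518.7 km

Δφ = -2.1990°,  Δλ = -8.7415°
a = sin²(Δφ/2) + cos φ₁ cos φ₂ sin²(Δλ/2) = 0.001656
c = 2·arcsin(√a) = 0.081413 rad = 4.6646°
d = R·c = 6371.2 × 0.081413 = 518.7 km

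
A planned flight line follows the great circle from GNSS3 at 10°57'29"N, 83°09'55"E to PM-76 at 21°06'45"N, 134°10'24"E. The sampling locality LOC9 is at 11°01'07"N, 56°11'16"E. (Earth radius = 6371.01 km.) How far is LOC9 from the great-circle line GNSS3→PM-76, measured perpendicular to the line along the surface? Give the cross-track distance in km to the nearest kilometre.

GNSS3: φ = +10.95806°, λ = +83.16528°
PM-76: φ = +21.11250°, λ = +134.17333°
LOC9: φ = +11.01861°, λ = +56.18778°
δ₁₃ = central angle GNSS3→LOC9 = 0.462056 rad  (haversine)
θ₁₃ = bearing GNSS3→LOC9 = 272.746°,  θ₁₂ = bearing GNSS3→PM-76 = 71.539°
dₓₜ = R·arcsin(sin δ₁₃ · sin(θ₁₃ − θ₁₂)) = 6371.01·arcsin(0.44579·sin(201.207°)) = -1031.911 km
|dₓₜ| = 1031.911 km

1032 km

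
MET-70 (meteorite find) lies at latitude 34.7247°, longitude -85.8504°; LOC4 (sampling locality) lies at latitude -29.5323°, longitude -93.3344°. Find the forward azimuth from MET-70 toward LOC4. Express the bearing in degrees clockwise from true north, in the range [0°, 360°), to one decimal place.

187.2°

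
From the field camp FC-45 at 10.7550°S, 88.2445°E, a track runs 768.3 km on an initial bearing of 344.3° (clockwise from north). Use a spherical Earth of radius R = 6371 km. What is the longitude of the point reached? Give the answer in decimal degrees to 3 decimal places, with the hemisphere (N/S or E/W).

86.374°E

δ = d/R = 768.3/6371 = 0.120593 rad
φ₂ = arcsin(sin φ₁ cos δ + cos φ₁ sin δ cos θ)
   = arcsin(-0.18661·0.99274 + 0.98243·0.12030·0.96269) = -4.09876°
λ₂ = λ₁ + atan2(sin θ sin δ cos φ₁, cos δ − sin φ₁ sin φ₂) = 86.37420°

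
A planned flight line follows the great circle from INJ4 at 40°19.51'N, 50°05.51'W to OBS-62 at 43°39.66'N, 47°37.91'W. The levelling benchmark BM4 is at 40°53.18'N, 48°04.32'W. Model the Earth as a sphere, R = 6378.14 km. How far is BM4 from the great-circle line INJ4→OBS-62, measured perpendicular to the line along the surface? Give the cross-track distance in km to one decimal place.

120.0 km

INJ4: φ = +40.32517°, λ = -50.09183°
OBS-62: φ = +43.66100°, λ = -47.63183°
BM4: φ = +40.88633°, λ = -48.07200°
δ₁₃ = central angle INJ4→BM4 = 0.028499 rad  (haversine)
θ₁₃ = bearing INJ4→BM4 = 69.245°,  θ₁₂ = bearing INJ4→OBS-62 = 27.910°
dₓₜ = R·arcsin(sin δ₁₃ · sin(θ₁₃ − θ₁₂)) = 6378.14·arcsin(0.02850·sin(41.334°)) = 120.041 km
|dₓₜ| = 120.041 km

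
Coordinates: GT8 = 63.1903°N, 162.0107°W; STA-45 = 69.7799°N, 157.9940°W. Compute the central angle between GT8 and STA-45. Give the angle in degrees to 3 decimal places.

6.778°

Δφ = 6.5896°,  Δλ = 4.0167°
a = sin²(Δφ/2) + cos φ₁ cos φ₂ sin²(Δλ/2) = 0.003495
c = 2·arcsin(√a) = 0.118300 rad = 6.7781°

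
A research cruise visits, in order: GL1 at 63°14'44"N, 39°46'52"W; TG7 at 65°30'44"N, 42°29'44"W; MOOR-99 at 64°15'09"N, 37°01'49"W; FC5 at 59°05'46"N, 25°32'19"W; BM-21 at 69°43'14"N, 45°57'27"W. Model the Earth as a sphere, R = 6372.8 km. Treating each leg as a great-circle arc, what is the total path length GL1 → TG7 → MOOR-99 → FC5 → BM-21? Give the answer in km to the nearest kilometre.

2930 km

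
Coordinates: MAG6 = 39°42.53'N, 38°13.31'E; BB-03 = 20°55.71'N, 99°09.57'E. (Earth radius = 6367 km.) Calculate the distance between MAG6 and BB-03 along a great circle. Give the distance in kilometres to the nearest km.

6083 km

MAG6: φ = +39.70883°, λ = +38.22183°
BB-03: φ = +20.92850°, λ = +99.15950°
Δφ = -18.7803°,  Δλ = 60.9377°
a = sin²(Δφ/2) + cos φ₁ cos φ₂ sin²(Δλ/2) = 0.211373
c = 2·arcsin(√a) = 0.955434 rad = 54.7423°
d = R·c = 6367 × 0.955434 = 6083.2 km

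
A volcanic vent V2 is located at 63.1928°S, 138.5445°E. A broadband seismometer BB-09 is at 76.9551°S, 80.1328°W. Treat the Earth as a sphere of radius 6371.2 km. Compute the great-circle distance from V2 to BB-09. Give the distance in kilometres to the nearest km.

4205 km

Δφ = -13.7623°,  Δλ = 141.3227°
a = sin²(Δφ/2) + cos φ₁ cos φ₂ sin²(Δλ/2) = 0.104986
c = 2·arcsin(√a) = 0.659943 rad = 37.8120°
d = R·c = 6371.2 × 0.659943 = 4204.6 km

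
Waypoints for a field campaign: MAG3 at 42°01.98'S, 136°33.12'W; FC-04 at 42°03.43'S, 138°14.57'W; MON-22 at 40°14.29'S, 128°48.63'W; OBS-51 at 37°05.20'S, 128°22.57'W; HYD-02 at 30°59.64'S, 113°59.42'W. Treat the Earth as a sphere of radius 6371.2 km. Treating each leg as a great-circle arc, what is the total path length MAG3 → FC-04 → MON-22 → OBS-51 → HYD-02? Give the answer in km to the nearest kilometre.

MAG3: φ = -42.03300°, λ = -136.55200°
FC-04: φ = -42.05717°, λ = -138.24283°
MON-22: φ = -40.23817°, λ = -128.81050°
OBS-51: φ = -37.08667°, λ = -128.37617°
HYD-02: φ = -30.99400°, λ = -113.99033°
MAG3→FC-04: c = 0.021919 rad, d = 139.65 km
FC-04→MON-22: c = 0.127891 rad, d = 814.82 km
MON-22→OBS-51: c = 0.055321 rad, d = 352.46 km
OBS-51→HYD-02: c = 0.233295 rad, d = 1486.37 km
Total = 139.65 + 814.82 + 352.46 + 1486.37 = 2793.30 km

2793 km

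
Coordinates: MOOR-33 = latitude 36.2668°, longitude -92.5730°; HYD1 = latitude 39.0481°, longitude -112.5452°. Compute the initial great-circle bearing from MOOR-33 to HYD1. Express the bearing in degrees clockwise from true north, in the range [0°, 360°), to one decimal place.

286.0°

Δλ = -19.9722°
y = sin Δλ · cos φ₂ = -0.265265
x = cos φ₁ sin φ₂ − sin φ₁ cos φ₂ cos Δλ = 0.076153
θ = atan2(y, x) = -73.9821° → 286.0179° (mod 360°)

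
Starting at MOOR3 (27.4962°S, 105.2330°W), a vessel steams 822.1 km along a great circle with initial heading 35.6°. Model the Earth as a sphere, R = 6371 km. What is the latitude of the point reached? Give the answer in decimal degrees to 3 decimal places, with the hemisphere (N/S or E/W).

21.410°S

δ = d/R = 822.1/6371 = 0.129038 rad
φ₂ = arcsin(sin φ₁ cos δ + cos φ₁ sin δ cos θ)
   = arcsin(-0.46169·0.99169 + 0.88704·0.12868·0.81310) = -21.41007°
λ₂ = λ₁ + atan2(sin θ sin δ cos φ₁, cos δ − sin φ₁ sin φ₂) = -100.61799°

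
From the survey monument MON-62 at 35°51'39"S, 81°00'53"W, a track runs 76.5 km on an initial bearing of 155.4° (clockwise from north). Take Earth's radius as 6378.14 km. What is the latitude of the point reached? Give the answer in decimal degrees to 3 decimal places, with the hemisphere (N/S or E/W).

36.485°S

MON-62: φ = -35.86083°, λ = -81.01472°
δ = d/R = 76.5/6378.14 = 0.011994 rad
φ₂ = arcsin(sin φ₁ cos δ + cos φ₁ sin δ cos θ)
   = arcsin(-0.58582·0.99993 + 0.81044·0.01199·-0.90924) = -36.48515°
λ₂ = λ₁ + atan2(sin θ sin δ cos φ₁, cos δ − sin φ₁ sin φ₂) = -80.65892°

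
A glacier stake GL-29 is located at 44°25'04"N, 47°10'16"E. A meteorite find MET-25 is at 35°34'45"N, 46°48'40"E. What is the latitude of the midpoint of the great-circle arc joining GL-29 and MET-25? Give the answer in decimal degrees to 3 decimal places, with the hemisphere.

39.999°N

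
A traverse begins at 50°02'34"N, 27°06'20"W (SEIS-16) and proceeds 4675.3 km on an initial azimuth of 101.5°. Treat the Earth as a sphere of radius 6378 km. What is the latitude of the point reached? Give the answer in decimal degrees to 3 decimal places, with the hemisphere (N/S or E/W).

SEIS-16: φ = +50.04278°, λ = -27.10556°
δ = d/R = 4675.3/6378 = 0.733035 rad
φ₂ = arcsin(sin φ₁ cos δ + cos φ₁ sin δ cos θ)
   = arcsin(0.76652·0.74315 + 0.64222·0.66913·-0.19937) = 28.94479°
λ₂ = λ₁ + atan2(sin θ sin δ cos φ₁, cos δ − sin φ₁ sin φ₂) = 21.42355°

28.945°N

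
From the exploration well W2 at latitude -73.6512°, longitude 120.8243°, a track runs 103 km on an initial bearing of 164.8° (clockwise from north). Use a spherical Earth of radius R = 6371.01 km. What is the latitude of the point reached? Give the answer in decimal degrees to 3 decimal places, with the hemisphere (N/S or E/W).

74.543°S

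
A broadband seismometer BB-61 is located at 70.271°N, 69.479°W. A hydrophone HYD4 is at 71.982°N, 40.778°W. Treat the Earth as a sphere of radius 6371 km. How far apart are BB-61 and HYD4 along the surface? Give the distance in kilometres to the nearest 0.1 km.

1039.2 km

Δφ = 1.7110°,  Δλ = 28.7010°
a = sin²(Δφ/2) + cos φ₁ cos φ₂ sin²(Δλ/2) = 0.006637
c = 2·arcsin(√a) = 0.163120 rad = 9.3461°
d = R·c = 6371 × 0.163120 = 1039.2 km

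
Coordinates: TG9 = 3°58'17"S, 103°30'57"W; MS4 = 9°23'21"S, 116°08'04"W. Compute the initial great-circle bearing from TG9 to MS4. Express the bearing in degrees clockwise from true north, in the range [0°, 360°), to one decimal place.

TG9: φ = -3.97139°, λ = -103.51583°
MS4: φ = -9.38917°, λ = -116.13444°
Δλ = -12.6186°
y = sin Δλ · cos φ₂ = -0.215534
x = cos φ₁ sin φ₂ − sin φ₁ cos φ₂ cos Δλ = -0.096068
θ = atan2(y, x) = -114.0235° → 245.9765° (mod 360°)

246.0°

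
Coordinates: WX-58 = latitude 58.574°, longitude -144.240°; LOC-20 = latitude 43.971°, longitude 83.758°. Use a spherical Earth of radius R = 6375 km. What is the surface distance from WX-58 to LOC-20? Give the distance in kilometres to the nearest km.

Δφ = -14.6030°,  Δλ = -132.0020°
a = sin²(Δφ/2) + cos φ₁ cos φ₂ sin²(Δλ/2) = 0.329323
c = 2·arcsin(√a) = 1.222440 rad = 70.0406°
d = R·c = 6375 × 1.222440 = 7793.1 km

7793 km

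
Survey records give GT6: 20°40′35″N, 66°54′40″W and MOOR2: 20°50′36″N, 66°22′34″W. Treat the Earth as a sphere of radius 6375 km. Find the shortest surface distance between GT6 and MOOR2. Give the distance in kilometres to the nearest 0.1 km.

58.7 km

GT6: φ = +20.67639°, λ = -66.91111°
MOOR2: φ = +20.84333°, λ = -66.37611°
Δφ = 0.1669°,  Δλ = 0.5350°
a = sin²(Δφ/2) + cos φ₁ cos φ₂ sin²(Δλ/2) = 0.000021
c = 2·arcsin(√a) = 0.009205 rad = 0.5274°
d = R·c = 6375 × 0.009205 = 58.7 km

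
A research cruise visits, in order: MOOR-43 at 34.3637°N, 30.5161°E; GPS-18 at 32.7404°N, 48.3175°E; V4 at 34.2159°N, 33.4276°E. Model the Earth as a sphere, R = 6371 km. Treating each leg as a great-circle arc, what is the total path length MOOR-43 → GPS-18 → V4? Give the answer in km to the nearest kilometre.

MOOR-43→GPS-18: c = 0.260134 rad, d = 1657.31 km
GPS-18→V4: c = 0.218089 rad, d = 1389.44 km
Total = 1657.31 + 1389.44 = 3046.75 km

3047 km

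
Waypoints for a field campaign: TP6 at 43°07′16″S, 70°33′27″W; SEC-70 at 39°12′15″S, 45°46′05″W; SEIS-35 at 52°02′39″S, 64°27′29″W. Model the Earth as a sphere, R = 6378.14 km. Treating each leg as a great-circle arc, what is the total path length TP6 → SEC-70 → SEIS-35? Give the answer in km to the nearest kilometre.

4143 km

TP6: φ = -43.12111°, λ = -70.55750°
SEC-70: φ = -39.20417°, λ = -45.76806°
SEIS-35: φ = -52.04417°, λ = -64.45806°
TP6→SEC-70: c = 0.331528 rad, d = 2114.53 km
SEC-70→SEIS-35: c = 0.318004 rad, d = 2028.28 km
Total = 2114.53 + 2028.28 = 4142.81 km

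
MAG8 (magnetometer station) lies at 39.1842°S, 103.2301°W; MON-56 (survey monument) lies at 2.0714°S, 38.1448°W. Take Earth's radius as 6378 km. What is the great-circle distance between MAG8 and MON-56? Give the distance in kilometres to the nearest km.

Δφ = 37.1128°,  Δλ = 65.0853°
a = sin²(Δφ/2) + cos φ₁ cos φ₂ sin²(Δλ/2) = 0.325422
c = 2·arcsin(√a) = 1.214125 rad = 69.5643°
d = R·c = 6378 × 1.214125 = 7743.7 km

7744 km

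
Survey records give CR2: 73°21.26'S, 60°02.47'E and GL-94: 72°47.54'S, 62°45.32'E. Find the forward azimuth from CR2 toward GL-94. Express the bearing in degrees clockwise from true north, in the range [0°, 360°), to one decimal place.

CR2: φ = -73.35433°, λ = +60.04117°
GL-94: φ = -72.79233°, λ = +62.75533°
Δλ = 2.7142°
y = sin Δλ · cos φ₂ = 0.014009
x = cos φ₁ sin φ₂ − sin φ₁ cos φ₂ cos Δλ = 0.009491
θ = atan2(y, x) = 55.8834° → 55.8834° (mod 360°)

55.9°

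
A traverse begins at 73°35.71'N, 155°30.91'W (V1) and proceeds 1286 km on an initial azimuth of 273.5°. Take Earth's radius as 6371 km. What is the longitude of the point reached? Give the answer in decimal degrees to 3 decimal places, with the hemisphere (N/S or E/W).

V1: φ = +73.59517°, λ = -155.51517°
δ = d/R = 1286/6371 = 0.201852 rad
φ₂ = arcsin(sin φ₁ cos δ + cos φ₁ sin δ cos θ)
   = arcsin(0.95929·0.97970 + 0.28242·0.20048·0.06105) = 70.60821°
λ₂ = λ₁ + atan2(sin θ sin δ cos φ₁, cos δ − sin φ₁ sin φ₂) = 167.42170°

167.422°E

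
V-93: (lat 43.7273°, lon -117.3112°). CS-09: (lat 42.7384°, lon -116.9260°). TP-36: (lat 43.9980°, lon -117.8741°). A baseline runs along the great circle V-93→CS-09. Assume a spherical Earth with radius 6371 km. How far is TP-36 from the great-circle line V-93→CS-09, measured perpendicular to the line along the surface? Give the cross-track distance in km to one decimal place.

δ₁₃ = central angle V-93→TP-36 = 0.008515 rad  (haversine)
θ₁₃ = bearing V-93→TP-36 = 303.898°,  θ₁₂ = bearing V-93→CS-09 = 164.024°
dₓₜ = R·arcsin(sin δ₁₃ · sin(θ₁₃ − θ₁₂)) = 6371·arcsin(0.00851·sin(139.874°)) = 34.960 km
|dₓₜ| = 34.960 km

35.0 km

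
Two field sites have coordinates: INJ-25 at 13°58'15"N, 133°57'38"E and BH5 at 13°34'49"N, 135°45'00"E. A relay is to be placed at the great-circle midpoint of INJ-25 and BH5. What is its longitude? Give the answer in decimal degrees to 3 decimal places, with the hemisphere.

134.856°E

INJ-25: φ = +13.97083°, λ = +133.96056°
BH5: φ = +13.58028°, λ = +135.75000°
Bx = cos φ₂ cos Δλ = 0.971568,  By = cos φ₂ sin Δλ = 0.030354
φₘ = atan2(sin φ₁ + sin φ₂, √((cos φ₁ + Bx)² + By²)) = 13.77717°
λₘ = λ₁ + atan2(By, cos φ₁ + Bx) = 134.85603°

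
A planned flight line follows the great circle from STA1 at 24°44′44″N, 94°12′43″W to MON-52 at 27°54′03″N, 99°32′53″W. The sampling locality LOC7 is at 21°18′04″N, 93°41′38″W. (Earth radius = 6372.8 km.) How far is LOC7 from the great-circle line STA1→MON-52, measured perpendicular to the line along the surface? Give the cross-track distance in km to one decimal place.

284.8 km

STA1: φ = +24.74556°, λ = -94.21194°
MON-52: φ = +27.90083°, λ = -99.54806°
LOC7: φ = +21.30111°, λ = -93.69389°
δ₁₃ = central angle STA1→LOC7 = 0.060690 rad  (haversine)
θ₁₃ = bearing STA1→LOC7 = 172.016°,  θ₁₂ = bearing STA1→MON-52 = 304.575°
dₓₜ = R·arcsin(sin δ₁₃ · sin(θ₁₃ − θ₁₂)) = 6372.8·arcsin(0.06065·sin(-132.559°)) = -284.804 km
|dₓₜ| = 284.804 km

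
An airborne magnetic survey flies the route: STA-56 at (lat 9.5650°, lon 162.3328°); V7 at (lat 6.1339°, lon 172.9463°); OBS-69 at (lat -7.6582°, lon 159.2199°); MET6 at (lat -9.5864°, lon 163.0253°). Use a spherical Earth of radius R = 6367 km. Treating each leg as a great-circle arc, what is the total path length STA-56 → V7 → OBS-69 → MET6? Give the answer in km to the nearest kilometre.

STA-56→V7: c = 0.192997 rad, d = 1228.81 km
V7→OBS-69: c = 0.339192 rad, d = 2159.64 km
OBS-69→MET6: c = 0.073784 rad, d = 469.78 km
Total = 1228.81 + 2159.64 + 469.78 = 3858.23 km

3858 km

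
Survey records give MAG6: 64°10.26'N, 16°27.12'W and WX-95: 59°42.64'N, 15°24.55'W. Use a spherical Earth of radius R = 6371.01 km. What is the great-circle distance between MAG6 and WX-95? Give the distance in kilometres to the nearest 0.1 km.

498.9 km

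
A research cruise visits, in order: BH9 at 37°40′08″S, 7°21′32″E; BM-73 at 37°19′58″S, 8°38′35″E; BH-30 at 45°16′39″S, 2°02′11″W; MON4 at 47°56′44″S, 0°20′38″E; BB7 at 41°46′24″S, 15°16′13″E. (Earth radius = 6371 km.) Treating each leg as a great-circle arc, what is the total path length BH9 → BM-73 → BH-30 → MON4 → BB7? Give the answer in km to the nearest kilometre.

3079 km

BH9: φ = -37.66889°, λ = +7.35889°
BM-73: φ = -37.33278°, λ = +8.64306°
BH-30: φ = -45.27750°, λ = -2.03639°
MON4: φ = -47.94556°, λ = +0.34389°
BB7: φ = -41.77333°, λ = +15.27028°
BH9→BM-73: c = 0.018724 rad, d = 119.29 km
BM-73→BH-30: c = 0.196731 rad, d = 1253.37 km
BH-30→MON4: c = 0.054609 rad, d = 347.91 km
MON4→BB7: c = 0.213256 rad, d = 1358.65 km
Total = 119.29 + 1253.37 + 347.91 + 1358.65 = 3079.23 km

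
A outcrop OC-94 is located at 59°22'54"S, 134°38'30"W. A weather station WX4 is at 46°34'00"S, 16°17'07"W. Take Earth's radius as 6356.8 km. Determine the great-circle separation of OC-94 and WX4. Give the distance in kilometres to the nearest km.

OC-94: φ = -59.38167°, λ = -134.64167°
WX4: φ = -46.56667°, λ = -16.28528°
Δφ = 12.8150°,  Δλ = 118.3564°
a = sin²(Δφ/2) + cos φ₁ cos φ₂ sin²(Δλ/2) = 0.270690
c = 2·arcsin(√a) = 1.094354 rad = 62.7019°
d = R·c = 6356.8 × 1.094354 = 6956.6 km

6957 km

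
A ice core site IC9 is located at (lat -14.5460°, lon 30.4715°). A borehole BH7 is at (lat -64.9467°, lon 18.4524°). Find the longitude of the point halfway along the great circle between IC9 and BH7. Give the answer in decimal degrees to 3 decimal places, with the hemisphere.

Bx = cos φ₂ cos Δλ = 0.414178,  By = cos φ₂ sin Δλ = -0.088181
φₘ = atan2(sin φ₁ + sin φ₂, √((cos φ₁ + Bx)² + By²)) = -39.87775°
λₘ = λ₁ + atan2(By, cos φ₁ + Bx) = 26.82093°

26.821°E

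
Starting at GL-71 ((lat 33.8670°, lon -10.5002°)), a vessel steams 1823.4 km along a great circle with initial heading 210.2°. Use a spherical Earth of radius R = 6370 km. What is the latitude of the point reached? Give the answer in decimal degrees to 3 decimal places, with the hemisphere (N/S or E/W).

δ = d/R = 1823.4/6370 = 0.286248 rad
φ₂ = arcsin(sin φ₁ cos δ + cos φ₁ sin δ cos θ)
   = arcsin(0.55727·0.95931 + 0.83033·0.28235·-0.86427) = 19.38800°
λ₂ = λ₁ + atan2(sin θ sin δ cos φ₁, cos δ − sin φ₁ sin φ₂) = -19.16008°

19.388°N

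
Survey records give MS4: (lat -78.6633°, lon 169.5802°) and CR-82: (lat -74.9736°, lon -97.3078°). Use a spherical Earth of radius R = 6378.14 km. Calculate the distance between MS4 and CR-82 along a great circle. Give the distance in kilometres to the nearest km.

2141 km

Δφ = 3.6897°,  Δλ = 93.1120°
a = sin²(Δφ/2) + cos φ₁ cos φ₂ sin²(Δλ/2) = 0.027902
c = 2·arcsin(√a) = 0.335652 rad = 19.2314°
d = R·c = 6378.14 × 0.335652 = 2140.8 km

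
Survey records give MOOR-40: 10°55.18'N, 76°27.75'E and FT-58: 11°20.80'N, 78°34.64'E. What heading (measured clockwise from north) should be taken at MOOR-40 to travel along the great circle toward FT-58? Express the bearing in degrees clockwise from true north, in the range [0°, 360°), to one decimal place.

78.2°

MOOR-40: φ = +10.91967°, λ = +76.46250°
FT-58: φ = +11.34667°, λ = +78.57733°
Δλ = 2.1148°
y = sin Δλ · cos φ₂ = 0.036181
x = cos φ₁ sin φ₂ − sin φ₁ cos φ₂ cos Δλ = 0.007579
θ = atan2(y, x) = 78.1691° → 78.1691° (mod 360°)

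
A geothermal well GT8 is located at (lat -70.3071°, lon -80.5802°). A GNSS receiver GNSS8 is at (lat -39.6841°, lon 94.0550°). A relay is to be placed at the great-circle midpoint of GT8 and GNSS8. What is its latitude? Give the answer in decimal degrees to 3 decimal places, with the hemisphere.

Bx = cos φ₂ cos Δλ = -0.766206,  By = cos φ₂ sin Δλ = 0.071953
φₘ = atan2(sin φ₁ + sin φ₂, √((cos φ₁ + Bx)² + By²)) = -74.60022°
λₘ = λ₁ + atan2(By, cos φ₁ + Bx) = 89.90359°

74.600°S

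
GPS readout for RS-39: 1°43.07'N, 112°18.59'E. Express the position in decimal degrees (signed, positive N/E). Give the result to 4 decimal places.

lat: 1.7178° N → +1.7178°
lon: 112.3098° E → +112.3098°

+1.7178°, +112.3098°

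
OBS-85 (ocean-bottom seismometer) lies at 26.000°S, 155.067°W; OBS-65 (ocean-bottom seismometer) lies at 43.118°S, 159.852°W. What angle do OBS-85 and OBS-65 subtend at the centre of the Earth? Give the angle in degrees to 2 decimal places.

17.56°

Δφ = -17.1180°,  Δλ = -4.7850°
a = sin²(Δφ/2) + cos φ₁ cos φ₂ sin²(Δλ/2) = 0.023293
c = 2·arcsin(√a) = 0.306438 rad = 17.5576°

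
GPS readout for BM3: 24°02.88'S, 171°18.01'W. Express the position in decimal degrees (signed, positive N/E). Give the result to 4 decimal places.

-24.0480°, -171.3002°

lat: 24.0480° S → -24.0480°
lon: 171.3002° W → -171.3002°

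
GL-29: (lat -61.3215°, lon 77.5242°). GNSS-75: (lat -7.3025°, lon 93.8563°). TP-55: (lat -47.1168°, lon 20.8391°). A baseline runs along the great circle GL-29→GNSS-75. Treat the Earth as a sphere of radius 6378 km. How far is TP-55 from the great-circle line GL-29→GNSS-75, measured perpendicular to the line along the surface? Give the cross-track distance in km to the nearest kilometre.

δ₁₃ = central angle GL-29→TP-55 = 0.605496 rad  (haversine)
θ₁₃ = bearing GL-29→TP-55 = 267.611°,  θ₁₂ = bearing GL-29→GNSS-75 = 19.815°
dₓₜ = R·arcsin(sin δ₁₃ · sin(θ₁₃ − θ₁₂)) = 6378·arcsin(0.56917·sin(247.796°)) = -3539.920 km
|dₓₜ| = 3539.920 km

3540 km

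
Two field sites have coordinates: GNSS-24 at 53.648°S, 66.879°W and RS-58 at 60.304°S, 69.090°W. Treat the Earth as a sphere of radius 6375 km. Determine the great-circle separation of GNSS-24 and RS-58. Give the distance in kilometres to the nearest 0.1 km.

752.5 km

Δφ = -6.6560°,  Δλ = -2.2110°
a = sin²(Δφ/2) + cos φ₁ cos φ₂ sin²(Δλ/2) = 0.003479
c = 2·arcsin(√a) = 0.118040 rad = 6.7632°
d = R·c = 6375 × 0.118040 = 752.5 km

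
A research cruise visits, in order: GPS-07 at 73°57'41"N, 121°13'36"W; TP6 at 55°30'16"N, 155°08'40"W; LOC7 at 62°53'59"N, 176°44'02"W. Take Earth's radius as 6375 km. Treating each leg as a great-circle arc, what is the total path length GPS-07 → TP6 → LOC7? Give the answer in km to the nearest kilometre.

4004 km

GPS-07: φ = +73.96139°, λ = -121.22667°
TP6: φ = +55.50444°, λ = -155.14444°
LOC7: φ = +62.89972°, λ = -176.73389°
GPS-07→TP6: c = 0.397746 rad, d = 2535.63 km
TP6→LOC7: c = 0.230371 rad, d = 1468.61 km
Total = 2535.63 + 1468.61 = 4004.24 km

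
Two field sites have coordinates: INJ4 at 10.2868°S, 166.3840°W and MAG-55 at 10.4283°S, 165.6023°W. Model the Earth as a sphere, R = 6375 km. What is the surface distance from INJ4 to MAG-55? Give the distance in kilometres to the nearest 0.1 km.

87.0 km

Δφ = -0.1415°,  Δλ = 0.7817°
a = sin²(Δφ/2) + cos φ₁ cos φ₂ sin²(Δλ/2) = 0.000047
c = 2·arcsin(√a) = 0.013646 rad = 0.7819°
d = R·c = 6375 × 0.013646 = 87.0 km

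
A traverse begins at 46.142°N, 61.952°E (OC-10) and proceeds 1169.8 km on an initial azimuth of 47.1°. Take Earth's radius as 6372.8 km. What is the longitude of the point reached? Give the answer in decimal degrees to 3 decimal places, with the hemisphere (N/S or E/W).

δ = d/R = 1169.8/6372.8 = 0.183561 rad
φ₂ = arcsin(sin φ₁ cos δ + cos φ₁ sin δ cos θ)
   = arcsin(0.72106·0.98320 + 0.69287·0.18253·0.68072) = 52.65878°
λ₂ = λ₁ + atan2(sin θ sin δ cos φ₁, cos δ − sin φ₁ sin φ₂) = 74.68712°

74.687°E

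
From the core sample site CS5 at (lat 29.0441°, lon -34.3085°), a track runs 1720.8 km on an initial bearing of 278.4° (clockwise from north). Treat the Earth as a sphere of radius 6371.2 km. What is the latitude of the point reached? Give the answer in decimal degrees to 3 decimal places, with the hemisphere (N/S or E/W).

30.130°N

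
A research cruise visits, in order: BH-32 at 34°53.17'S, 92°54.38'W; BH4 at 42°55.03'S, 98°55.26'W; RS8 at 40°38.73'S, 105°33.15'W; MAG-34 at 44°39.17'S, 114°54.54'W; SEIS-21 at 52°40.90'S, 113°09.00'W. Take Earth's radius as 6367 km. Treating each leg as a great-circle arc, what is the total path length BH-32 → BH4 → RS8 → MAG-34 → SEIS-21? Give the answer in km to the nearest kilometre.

BH-32: φ = -34.88617°, λ = -92.90633°
BH4: φ = -42.91717°, λ = -98.92100°
RS8: φ = -40.64550°, λ = -105.55250°
MAG-34: φ = -44.65283°, λ = -114.90900°
SEIS-21: φ = -52.68167°, λ = -113.15000°
BH-32→BH4: c = 0.162130 rad, d = 1032.28 km
BH4→RS8: c = 0.094942 rad, d = 604.50 km
RS8→MAG-34: c = 0.138863 rad, d = 884.14 km
MAG-34→SEIS-21: c = 0.141577 rad, d = 901.42 km
Total = 1032.28 + 604.50 + 884.14 + 901.42 = 3422.34 km

3422 km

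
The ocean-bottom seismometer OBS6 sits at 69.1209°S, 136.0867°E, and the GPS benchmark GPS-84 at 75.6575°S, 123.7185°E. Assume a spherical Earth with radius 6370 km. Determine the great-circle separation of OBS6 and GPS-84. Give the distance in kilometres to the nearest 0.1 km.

Δφ = -6.5366°,  Δλ = -12.3682°
a = sin²(Δφ/2) + cos φ₁ cos φ₂ sin²(Δλ/2) = 0.004275
c = 2·arcsin(√a) = 0.130858 rad = 7.4976°
d = R·c = 6370 × 0.130858 = 833.6 km

833.6 km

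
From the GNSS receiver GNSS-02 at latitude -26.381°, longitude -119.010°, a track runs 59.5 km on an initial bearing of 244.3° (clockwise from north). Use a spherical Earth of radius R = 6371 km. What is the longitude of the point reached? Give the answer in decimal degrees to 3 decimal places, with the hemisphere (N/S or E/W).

119.549°W

δ = d/R = 59.5/6371 = 0.009339 rad
φ₂ = arcsin(sin φ₁ cos δ + cos φ₁ sin δ cos θ)
   = arcsin(-0.44434·0.99996 + 0.89586·0.00934·-0.43366) = -26.61204°
λ₂ = λ₁ + atan2(sin θ sin δ cos φ₁, cos δ − sin φ₁ sin φ₂) = -119.54930°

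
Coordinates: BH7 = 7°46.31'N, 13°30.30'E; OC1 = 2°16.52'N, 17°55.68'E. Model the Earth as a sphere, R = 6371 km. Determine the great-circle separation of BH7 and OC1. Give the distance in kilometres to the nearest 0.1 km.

BH7: φ = +7.77183°, λ = +13.50500°
OC1: φ = +2.27533°, λ = +17.92800°
Δφ = -5.4965°,  Δλ = 4.4230°
a = sin²(Δφ/2) + cos φ₁ cos φ₂ sin²(Δλ/2) = 0.003773
c = 2·arcsin(√a) = 0.122930 rad = 7.0434°
d = R·c = 6371 × 0.122930 = 783.2 km

783.2 km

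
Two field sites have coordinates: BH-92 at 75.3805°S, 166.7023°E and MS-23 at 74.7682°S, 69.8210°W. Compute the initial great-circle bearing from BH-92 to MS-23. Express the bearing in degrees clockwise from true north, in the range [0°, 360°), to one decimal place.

150.3°

Δλ = 123.4767°
y = sin Δλ · cos φ₂ = 0.219141
x = cos φ₁ sin φ₂ − sin φ₁ cos φ₂ cos Δλ = -0.383759
θ = atan2(y, x) = 150.2719° → 150.2719° (mod 360°)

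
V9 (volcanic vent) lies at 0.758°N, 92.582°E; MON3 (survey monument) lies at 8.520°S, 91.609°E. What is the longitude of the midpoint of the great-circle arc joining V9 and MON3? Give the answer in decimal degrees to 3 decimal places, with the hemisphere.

92.098°E

Bx = cos φ₂ cos Δλ = 0.988822,  By = cos φ₂ sin Δλ = -0.016794
φₘ = atan2(sin φ₁ + sin φ₂, √((cos φ₁ + Bx)² + By²)) = -3.88114°
λₘ = λ₁ + atan2(By, cos φ₁ + Bx) = 92.09818°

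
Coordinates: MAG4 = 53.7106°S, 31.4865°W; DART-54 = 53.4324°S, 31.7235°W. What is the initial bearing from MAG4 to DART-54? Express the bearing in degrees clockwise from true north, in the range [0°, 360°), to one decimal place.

333.1°

Δλ = -0.2370°
y = sin Δλ · cos φ₂ = -0.002464
x = cos φ₁ sin φ₂ − sin φ₁ cos φ₂ cos Δλ = 0.004851
θ = atan2(y, x) = -26.9292° → 333.0708° (mod 360°)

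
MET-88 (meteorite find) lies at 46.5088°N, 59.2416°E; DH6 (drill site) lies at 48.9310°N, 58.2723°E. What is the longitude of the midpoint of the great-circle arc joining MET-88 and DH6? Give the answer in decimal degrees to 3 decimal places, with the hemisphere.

Bx = cos φ₂ cos Δλ = 0.656873,  By = cos φ₂ sin Δλ = -0.011114
φₘ = atan2(sin φ₁ + sin φ₂, √((cos φ₁ + Bx)² + By²)) = 47.72092°
λₘ = λ₁ + atan2(By, cos φ₁ + Bx) = 58.76822°

58.768°E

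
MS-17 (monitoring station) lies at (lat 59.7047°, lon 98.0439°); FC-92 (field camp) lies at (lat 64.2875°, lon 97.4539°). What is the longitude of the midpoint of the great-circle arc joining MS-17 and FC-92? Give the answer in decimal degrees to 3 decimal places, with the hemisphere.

97.771°E

Bx = cos φ₂ cos Δλ = 0.433833,  By = cos φ₂ sin Δλ = -0.004468
φₘ = atan2(sin φ₁ + sin φ₂, √((cos φ₁ + Bx)² + By²)) = 61.99641°
λₘ = λ₁ + atan2(By, cos φ₁ + Bx) = 97.77110°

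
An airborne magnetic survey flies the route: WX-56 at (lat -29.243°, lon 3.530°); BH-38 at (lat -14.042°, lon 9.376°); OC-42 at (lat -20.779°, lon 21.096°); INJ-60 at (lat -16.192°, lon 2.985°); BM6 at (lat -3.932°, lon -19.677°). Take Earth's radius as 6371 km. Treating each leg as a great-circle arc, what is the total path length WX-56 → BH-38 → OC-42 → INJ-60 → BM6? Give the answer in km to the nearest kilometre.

8046 km

WX-56→BH-38: c = 0.281609 rad, d = 1794.13 km
BH-38→OC-42: c = 0.227712 rad, d = 1450.75 km
OC-42→INJ-60: c = 0.310067 rad, d = 1975.44 km
INJ-60→BM6: c = 0.443571 rad, d = 2825.99 km
Total = 1794.13 + 1450.75 + 1975.44 + 2825.99 = 8046.31 km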